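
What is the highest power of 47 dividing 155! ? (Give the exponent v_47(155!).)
v_47(155!) = 3

Legendre's formula: v_p(n!) = Σ_{k ≥ 1} ⌊n / p^k⌋. For p = 47, n = 155, the terms are:
  ⌊155/47^1⌋ = ⌊155/47⌋ = 3
(the next term ⌊155/47^2⌋ = 0, terminating the sum). Summing: v_47(155!) = 3 = 3.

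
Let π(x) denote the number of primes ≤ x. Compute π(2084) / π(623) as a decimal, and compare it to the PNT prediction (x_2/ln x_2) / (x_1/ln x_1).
π(2084)/π(623) = 314/114 ≈ 2.7544;  PNT prediction ≈ 2.8166.

π(623) = 114 and π(2084) = 314, so π(2084)/π(623) ≈ 2.7544. The PNT-predicted ratio is (2084/ln(2084)) / (623/ln(623)) ≈ 2.8166. The two agree to within a few percent, as expected.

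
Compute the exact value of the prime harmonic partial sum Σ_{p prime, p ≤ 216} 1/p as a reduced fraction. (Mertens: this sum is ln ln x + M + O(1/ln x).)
Σ 1/p = 3215488142498485484492183158345029261034221047849345857469577412562094716564064084247/1645783550795210387735581011435590727981167322669649249414629852197255934130751870910

π(216) = 47, so the primes ≤ 216 are [2, 3, 5, 7, 11, 13, 17, 19, 23, 29, 31, 37, 41, 43, 47, 53, 59, 61, 67, 71, 73, 79, 83, 89, 97, 101, 103, 107, 109, 113, 127, 131, 137, 139, 149, 151, 157, 163, 167, 173, 179, 181, 191, 193, 197, 199, 211]. Summing 1/p over these primes: 3215488142498485484492183158345029261034221047849345857469577412562094716564064084247/1645783550795210387735581011435590727981167322669649249414629852197255934130751870910 ≈ 1.9538. Mertens estimate ln ln(216) + 0.2615 ≈ 1.9433.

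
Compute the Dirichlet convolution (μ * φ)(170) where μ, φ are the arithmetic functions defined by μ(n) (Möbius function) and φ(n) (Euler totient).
(μ * φ)(170) = 0

Divisors of 170: [1, 2, 5, 10, 17, 34, 85, 170]. For each d | 170:
  d = 1: μ(1) · φ(170/1) = 1 · 64 = 64
  d = 2: μ(2) · φ(170/2) = -1 · 64 = -64
  d = 5: μ(5) · φ(170/5) = -1 · 16 = -16
  d = 10: μ(10) · φ(170/10) = 1 · 16 = 16
  d = 17: μ(17) · φ(170/17) = -1 · 4 = -4
  d = 34: μ(34) · φ(170/34) = 1 · 4 = 4
  d = 85: μ(85) · φ(170/85) = 1 · 1 = 1
  d = 170: μ(170) · φ(170/170) = -1 · 1 = -1
Summing: (μ * φ)(170) = 64 + -64 + -16 + 16 + -4 + 4 + 1 + -1 = 0.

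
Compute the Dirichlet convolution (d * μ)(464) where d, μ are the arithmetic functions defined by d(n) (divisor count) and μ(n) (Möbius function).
(d * μ)(464) = 1

Divisors of 464: [1, 2, 4, 8, 16, 29, 58, 116, 232, 464]. For each d | 464:
  d = 1: d(1) · μ(464/1) = 1 · 0 = 0
  d = 2: d(2) · μ(464/2) = 2 · 0 = 0
  d = 4: d(4) · μ(464/4) = 3 · 0 = 0
  d = 8: d(8) · μ(464/8) = 4 · 1 = 4
  d = 16: d(16) · μ(464/16) = 5 · -1 = -5
  d = 29: d(29) · μ(464/29) = 2 · 0 = 0
  d = 58: d(58) · μ(464/58) = 4 · 0 = 0
  d = 116: d(116) · μ(464/116) = 6 · 0 = 0
  d = 232: d(232) · μ(464/232) = 8 · -1 = -8
  d = 464: d(464) · μ(464/464) = 10 · 1 = 10
Summing: (d * μ)(464) = 0 + 0 + 0 + 4 + -5 + 0 + 0 + 0 + -8 + 10 = 1.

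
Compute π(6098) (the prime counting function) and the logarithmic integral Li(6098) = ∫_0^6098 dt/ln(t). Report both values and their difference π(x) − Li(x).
π(6098) = 795;  Li(6098) ≈ 811.67;  π(x) − Li(x) ≈ -16.67.

Direct count of primes ≤ 6098 gives π(6098) = 795. Numerical evaluation of the logarithmic integral gives Li(6098) ≈ 811.67. The difference π(x) − Li(x) ≈ -16.67 is typically negative for small/moderate x (Li(x) overestimates), though Littlewood's theorem shows this sign changes infinitely often.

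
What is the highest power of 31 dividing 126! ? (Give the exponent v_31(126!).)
v_31(126!) = 4

Legendre's formula: v_p(n!) = Σ_{k ≥ 1} ⌊n / p^k⌋. For p = 31, n = 126, the terms are:
  ⌊126/31^1⌋ = ⌊126/31⌋ = 4
(the next term ⌊126/31^2⌋ = 0, terminating the sum). Summing: v_31(126!) = 4 = 4.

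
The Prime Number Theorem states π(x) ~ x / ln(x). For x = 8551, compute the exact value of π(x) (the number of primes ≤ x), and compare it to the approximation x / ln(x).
π(8551) = 1066;  x/ln(x) ≈ 944.46;  relative error ≈ 11.40%.

Directly count primes up to 8551: π(8551) = 1066. The PNT approximation gives 8551/ln(8551) ≈ 8551/9.05380 ≈ 944.46. Relative error (π(x) − x/ln(x)) / π(x) ≈ 11.40%; the approximation is known to undercount slightly (Li(x) is a better estimate).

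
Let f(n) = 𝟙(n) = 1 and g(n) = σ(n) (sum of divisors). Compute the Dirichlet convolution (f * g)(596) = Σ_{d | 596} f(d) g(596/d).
(𝟙 * σ)(596) = 1661

Divisors of 596: [1, 2, 4, 149, 298, 596]. For each d | 596:
  d = 1: 𝟙(1) · σ(596/1) = 1 · 1050 = 1050
  d = 2: 𝟙(2) · σ(596/2) = 1 · 450 = 450
  d = 4: 𝟙(4) · σ(596/4) = 1 · 150 = 150
  d = 149: 𝟙(149) · σ(596/149) = 1 · 7 = 7
  d = 298: 𝟙(298) · σ(596/298) = 1 · 3 = 3
  d = 596: 𝟙(596) · σ(596/596) = 1 · 1 = 1
Summing: (𝟙 * σ)(596) = 1050 + 450 + 150 + 7 + 3 + 1 = 1661.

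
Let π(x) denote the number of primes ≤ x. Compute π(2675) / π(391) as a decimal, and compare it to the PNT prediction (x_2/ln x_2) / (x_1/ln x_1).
π(2675)/π(391) = 387/77 ≈ 5.0260;  PNT prediction ≈ 5.1744.

π(391) = 77 and π(2675) = 387, so π(2675)/π(391) ≈ 5.0260. The PNT-predicted ratio is (2675/ln(2675)) / (391/ln(391)) ≈ 5.1744. The two agree to within a few percent, as expected.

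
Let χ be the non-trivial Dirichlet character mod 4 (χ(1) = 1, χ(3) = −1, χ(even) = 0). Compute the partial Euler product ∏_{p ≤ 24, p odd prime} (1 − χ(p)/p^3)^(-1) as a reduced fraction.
∏ = 177358697820836675/183046656872153088

The odd primes p ≤ 24 are [3, 5, 7, 11, 13, 17, 19, 23]. For each, χ(p) = 1 if p ≡ 1 mod 4, χ(p) = −1 if p ≡ 3 mod 4. Taking (1 − χ(p)/p^3)^(-1) = p^3/(p^3 − χ(p)): (1 − (-1)/3^3)^(-1) · (1 − (1)/5^3)^(-1) · (1 − (-1)/7^3)^(-1) · (1 − (-1)/11^3)^(-1) · (1 − (1)/13^3)^(-1) · (1 − (1)/17^3)^(-1) · (1 − (-1)/19^3)^(-1) · (1 − (-1)/23^3)^(-1) = 177358697820836675/183046656872153088.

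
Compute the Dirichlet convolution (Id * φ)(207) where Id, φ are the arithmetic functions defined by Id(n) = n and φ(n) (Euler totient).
(Id * φ)(207) = 945

Divisors of 207: [1, 3, 9, 23, 69, 207]. For each d | 207:
  d = 1: Id(1) · φ(207/1) = 1 · 132 = 132
  d = 3: Id(3) · φ(207/3) = 3 · 44 = 132
  d = 9: Id(9) · φ(207/9) = 9 · 22 = 198
  d = 23: Id(23) · φ(207/23) = 23 · 6 = 138
  d = 69: Id(69) · φ(207/69) = 69 · 2 = 138
  d = 207: Id(207) · φ(207/207) = 207 · 1 = 207
Summing: (Id * φ)(207) = 132 + 132 + 198 + 138 + 138 + 207 = 945.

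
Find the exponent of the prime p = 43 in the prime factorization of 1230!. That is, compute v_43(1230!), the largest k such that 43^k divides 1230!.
v_43(1230!) = 28

Legendre's formula: v_p(n!) = Σ_{k ≥ 1} ⌊n / p^k⌋. For p = 43, n = 1230, the terms are:
  ⌊1230/43^1⌋ = ⌊1230/43⌋ = 28
(the next term ⌊1230/43^2⌋ = 0, terminating the sum). Summing: v_43(1230!) = 28 = 28.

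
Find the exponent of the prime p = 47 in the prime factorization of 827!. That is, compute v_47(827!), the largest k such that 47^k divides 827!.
v_47(827!) = 17

Legendre's formula: v_p(n!) = Σ_{k ≥ 1} ⌊n / p^k⌋. For p = 47, n = 827, the terms are:
  ⌊827/47^1⌋ = ⌊827/47⌋ = 17
(the next term ⌊827/47^2⌋ = 0, terminating the sum). Summing: v_47(827!) = 17 = 17.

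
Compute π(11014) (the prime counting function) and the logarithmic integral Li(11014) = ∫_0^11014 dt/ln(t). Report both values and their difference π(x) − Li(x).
π(11014) = 1336;  Li(11014) ≈ 1355.65;  π(x) − Li(x) ≈ -19.65.

Direct count of primes ≤ 11014 gives π(11014) = 1336. Numerical evaluation of the logarithmic integral gives Li(11014) ≈ 1355.65. The difference π(x) − Li(x) ≈ -19.65 is typically negative for small/moderate x (Li(x) overestimates), though Littlewood's theorem shows this sign changes infinitely often.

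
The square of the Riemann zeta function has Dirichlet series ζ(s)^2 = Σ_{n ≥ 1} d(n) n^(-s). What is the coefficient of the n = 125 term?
d(125) = 4

ζ(s)^2 = (Σ 1/m^s)(Σ 1/k^s). The coefficient of 1/n^s in the product is the number of ordered pairs (m, k) with mk = n, which equals d(n). For n = 125, divisors are [1, 5, 25, 125], so d(125) = 4.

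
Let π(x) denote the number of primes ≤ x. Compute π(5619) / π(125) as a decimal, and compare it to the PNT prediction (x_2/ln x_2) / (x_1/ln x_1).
π(5619)/π(125) = 738/30 ≈ 24.6000;  PNT prediction ≈ 25.1384.

π(125) = 30 and π(5619) = 738, so π(5619)/π(125) ≈ 24.6000. The PNT-predicted ratio is (5619/ln(5619)) / (125/ln(125)) ≈ 25.1384. The two agree to within a few percent, as expected.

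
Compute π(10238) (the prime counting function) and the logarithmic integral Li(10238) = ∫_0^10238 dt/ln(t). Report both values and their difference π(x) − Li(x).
π(10238) = 1254;  Li(10238) ≈ 1271.94;  π(x) − Li(x) ≈ -17.94.

Direct count of primes ≤ 10238 gives π(10238) = 1254. Numerical evaluation of the logarithmic integral gives Li(10238) ≈ 1271.94. The difference π(x) − Li(x) ≈ -17.94 is typically negative for small/moderate x (Li(x) overestimates), though Littlewood's theorem shows this sign changes infinitely often.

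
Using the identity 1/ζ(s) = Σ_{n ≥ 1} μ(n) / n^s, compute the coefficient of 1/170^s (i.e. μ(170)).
μ(170) = -1

Factor n = 170 = 2 · 5 · 17. μ(n) = 0 if any exponent ≥ 2 (not squarefree); otherwise μ(n) = (−1)^{ω(n)} where ω(n) is the number of distinct prime factors. Applying: μ(170) = -1.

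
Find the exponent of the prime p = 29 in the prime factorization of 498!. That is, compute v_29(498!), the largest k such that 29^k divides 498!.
v_29(498!) = 17

Legendre's formula: v_p(n!) = Σ_{k ≥ 1} ⌊n / p^k⌋. For p = 29, n = 498, the terms are:
  ⌊498/29^1⌋ = ⌊498/29⌋ = 17
(the next term ⌊498/29^2⌋ = 0, terminating the sum). Summing: v_29(498!) = 17 = 17.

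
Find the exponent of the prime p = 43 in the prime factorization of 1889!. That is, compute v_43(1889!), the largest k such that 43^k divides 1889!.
v_43(1889!) = 44

Legendre's formula: v_p(n!) = Σ_{k ≥ 1} ⌊n / p^k⌋. For p = 43, n = 1889, the terms are:
  ⌊1889/43^1⌋ = ⌊1889/43⌋ = 43
  ⌊1889/43^2⌋ = ⌊1889/1849⌋ = 1
(the next term ⌊1889/43^3⌋ = 0, terminating the sum). Summing: v_43(1889!) = 43 + 1 = 44.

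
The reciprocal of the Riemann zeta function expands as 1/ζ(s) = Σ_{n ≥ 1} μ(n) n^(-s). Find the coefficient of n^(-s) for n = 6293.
μ(6293) = -1

Factor n = 6293 = 7 · 29 · 31. μ(n) = 0 if any exponent ≥ 2 (not squarefree); otherwise μ(n) = (−1)^{ω(n)} where ω(n) is the number of distinct prime factors. Applying: μ(6293) = -1.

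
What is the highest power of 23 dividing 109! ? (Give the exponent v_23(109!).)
v_23(109!) = 4

Legendre's formula: v_p(n!) = Σ_{k ≥ 1} ⌊n / p^k⌋. For p = 23, n = 109, the terms are:
  ⌊109/23^1⌋ = ⌊109/23⌋ = 4
(the next term ⌊109/23^2⌋ = 0, terminating the sum). Summing: v_23(109!) = 4 = 4.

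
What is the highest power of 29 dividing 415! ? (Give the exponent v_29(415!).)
v_29(415!) = 14

Legendre's formula: v_p(n!) = Σ_{k ≥ 1} ⌊n / p^k⌋. For p = 29, n = 415, the terms are:
  ⌊415/29^1⌋ = ⌊415/29⌋ = 14
(the next term ⌊415/29^2⌋ = 0, terminating the sum). Summing: v_29(415!) = 14 = 14.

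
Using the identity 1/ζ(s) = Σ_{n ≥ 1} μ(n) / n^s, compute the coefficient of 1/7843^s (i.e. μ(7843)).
μ(7843) = -1

Factor n = 7843 = 11 · 23 · 31. μ(n) = 0 if any exponent ≥ 2 (not squarefree); otherwise μ(n) = (−1)^{ω(n)} where ω(n) is the number of distinct prime factors. Applying: μ(7843) = -1.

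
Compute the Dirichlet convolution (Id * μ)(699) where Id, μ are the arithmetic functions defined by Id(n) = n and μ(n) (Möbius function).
(Id * μ)(699) = 464

Divisors of 699: [1, 3, 233, 699]. For each d | 699:
  d = 1: Id(1) · μ(699/1) = 1 · 1 = 1
  d = 3: Id(3) · μ(699/3) = 3 · -1 = -3
  d = 233: Id(233) · μ(699/233) = 233 · -1 = -233
  d = 699: Id(699) · μ(699/699) = 699 · 1 = 699
Summing: (Id * μ)(699) = 1 + -3 + -233 + 699 = 464.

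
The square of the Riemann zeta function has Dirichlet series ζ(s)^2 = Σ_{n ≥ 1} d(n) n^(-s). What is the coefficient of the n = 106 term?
d(106) = 4

ζ(s)^2 = (Σ 1/m^s)(Σ 1/k^s). The coefficient of 1/n^s in the product is the number of ordered pairs (m, k) with mk = n, which equals d(n). For n = 106, divisors are [1, 2, 53, 106], so d(106) = 4.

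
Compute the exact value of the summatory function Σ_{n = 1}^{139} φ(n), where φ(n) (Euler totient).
Σ_{n ≤ 139} φ(n) = 5952

Compute φ(n) for each 1 ≤ n ≤ 139: φ(1) = 1, φ(2) = 1, φ(3) = 2, φ(4) = 2, φ(5) = 4, φ(6) = 2, φ(7) = 6, φ(8) = 4, φ(9) = 6, φ(10) = 4, φ(11) = 10, φ(12) = 4, φ(13) = 12, φ(14) = 6, φ(15) = 8, φ(16) = 8, φ(17) = 16, φ(18) = 6, φ(19) = 18, φ(20) = 8, φ(21) = 12, φ(22) = 10, φ(23) = 22, φ(24) = 8, φ(25) = 20, φ(26) = 12, φ(27) = 18, φ(28) = 12, φ(29) = 28, φ(30) = 8, φ(31) = 30, φ(32) = 16, φ(33) = 20, φ(34) = 16, φ(35) = 24, φ(36) = 12, φ(37) = 36, φ(38) = 18, φ(39) = 24, φ(40) = 16, φ(41) = 40, φ(42) = 12, φ(43) = 42, φ(44) = 20, φ(45) = 24, φ(46) = 22, φ(47) = 46, φ(48) = 16, φ(49) = 42, φ(50) = 20, φ(51) = 32, φ(52) = 24, φ(53) = 52, φ(54) = 18, φ(55) = 40, φ(56) = 24, φ(57) = 36, φ(58) = 28, φ(59) = 58, φ(60) = 16, φ(61) = 60, φ(62) = 30, φ(63) = 36, φ(64) = 32, φ(65) = 48, φ(66) = 20, φ(67) = 66, φ(68) = 32, φ(69) = 44, φ(70) = 24, φ(71) = 70, φ(72) = 24, φ(73) = 72, φ(74) = 36, φ(75) = 40, φ(76) = 36, φ(77) = 60, φ(78) = 24, φ(79) = 78, φ(80) = 32, φ(81) = 54, φ(82) = 40, φ(83) = 82, φ(84) = 24, φ(85) = 64, φ(86) = 42, φ(87) = 56, φ(88) = 40, φ(89) = 88, φ(90) = 24, φ(91) = 72, φ(92) = 44, φ(93) = 60, φ(94) = 46, φ(95) = 72, φ(96) = 32, φ(97) = 96, φ(98) = 42, φ(99) = 60, φ(100) = 40, φ(101) = 100, φ(102) = 32, φ(103) = 102, φ(104) = 48, φ(105) = 48, φ(106) = 52, φ(107) = 106, φ(108) = 36, φ(109) = 108, φ(110) = 40, φ(111) = 72, φ(112) = 48, φ(113) = 112, φ(114) = 36, φ(115) = 88, φ(116) = 56, φ(117) = 72, φ(118) = 58, φ(119) = 96, φ(120) = 32, φ(121) = 110, φ(122) = 60, φ(123) = 80, φ(124) = 60, φ(125) = 100, φ(126) = 36, φ(127) = 126, φ(128) = 64, φ(129) = 84, φ(130) = 48, φ(131) = 130, φ(132) = 40, φ(133) = 108, φ(134) = 66, φ(135) = 72, φ(136) = 64, φ(137) = 136, φ(138) = 44, φ(139) = 138. Summing all 139 values: 5952. (Average order: Σ_{n ≤ x} φ(n) ~ (3/π²) x². For x = 139, (3/π²)·139² ≈ 5872.88.)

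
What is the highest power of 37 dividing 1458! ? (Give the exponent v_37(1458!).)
v_37(1458!) = 40

Legendre's formula: v_p(n!) = Σ_{k ≥ 1} ⌊n / p^k⌋. For p = 37, n = 1458, the terms are:
  ⌊1458/37^1⌋ = ⌊1458/37⌋ = 39
  ⌊1458/37^2⌋ = ⌊1458/1369⌋ = 1
(the next term ⌊1458/37^3⌋ = 0, terminating the sum). Summing: v_37(1458!) = 39 + 1 = 40.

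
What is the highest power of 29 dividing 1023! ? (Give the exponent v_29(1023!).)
v_29(1023!) = 36

Legendre's formula: v_p(n!) = Σ_{k ≥ 1} ⌊n / p^k⌋. For p = 29, n = 1023, the terms are:
  ⌊1023/29^1⌋ = ⌊1023/29⌋ = 35
  ⌊1023/29^2⌋ = ⌊1023/841⌋ = 1
(the next term ⌊1023/29^3⌋ = 0, terminating the sum). Summing: v_29(1023!) = 35 + 1 = 36.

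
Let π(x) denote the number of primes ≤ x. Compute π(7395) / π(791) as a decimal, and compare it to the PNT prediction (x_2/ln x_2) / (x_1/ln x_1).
π(7395)/π(791) = 939/138 ≈ 6.8043;  PNT prediction ≈ 7.0032.

π(791) = 138 and π(7395) = 939, so π(7395)/π(791) ≈ 6.8043. The PNT-predicted ratio is (7395/ln(7395)) / (791/ln(791)) ≈ 7.0032. The two agree to within a few percent, as expected.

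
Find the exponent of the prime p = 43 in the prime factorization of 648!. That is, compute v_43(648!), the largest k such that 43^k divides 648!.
v_43(648!) = 15

Legendre's formula: v_p(n!) = Σ_{k ≥ 1} ⌊n / p^k⌋. For p = 43, n = 648, the terms are:
  ⌊648/43^1⌋ = ⌊648/43⌋ = 15
(the next term ⌊648/43^2⌋ = 0, terminating the sum). Summing: v_43(648!) = 15 = 15.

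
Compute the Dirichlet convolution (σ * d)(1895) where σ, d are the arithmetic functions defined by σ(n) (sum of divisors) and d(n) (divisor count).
(σ * d)(1895) = 3056

Divisors of 1895: [1, 5, 379, 1895]. For each d | 1895:
  d = 1: σ(1) · d(1895/1) = 1 · 4 = 4
  d = 5: σ(5) · d(1895/5) = 6 · 2 = 12
  d = 379: σ(379) · d(1895/379) = 380 · 2 = 760
  d = 1895: σ(1895) · d(1895/1895) = 2280 · 1 = 2280
Summing: (σ * d)(1895) = 4 + 12 + 760 + 2280 = 3056.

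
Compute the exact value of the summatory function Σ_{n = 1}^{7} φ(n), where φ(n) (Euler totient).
Σ_{n ≤ 7} φ(n) = 18

Compute φ(n) for each 1 ≤ n ≤ 7: φ(1) = 1, φ(2) = 1, φ(3) = 2, φ(4) = 2, φ(5) = 4, φ(6) = 2, φ(7) = 6. Summing all 7 values: 18. (Average order: Σ_{n ≤ x} φ(n) ~ (3/π²) x². For x = 7, (3/π²)·7² ≈ 14.89.)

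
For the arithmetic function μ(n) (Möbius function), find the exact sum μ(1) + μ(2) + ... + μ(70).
Σ_{n ≤ 70} μ(n) = -2

Compute μ(n) for each 1 ≤ n ≤ 70: μ(1) = 1, μ(2) = -1, μ(3) = -1, μ(4) = 0, μ(5) = -1, μ(6) = 1, μ(7) = -1, μ(8) = 0, μ(9) = 0, μ(10) = 1, μ(11) = -1, μ(12) = 0, μ(13) = -1, μ(14) = 1, μ(15) = 1, μ(16) = 0, μ(17) = -1, μ(18) = 0, μ(19) = -1, μ(20) = 0, μ(21) = 1, μ(22) = 1, μ(23) = -1, μ(24) = 0, μ(25) = 0, μ(26) = 1, μ(27) = 0, μ(28) = 0, μ(29) = -1, μ(30) = -1, μ(31) = -1, μ(32) = 0, μ(33) = 1, μ(34) = 1, μ(35) = 1, μ(36) = 0, μ(37) = -1, μ(38) = 1, μ(39) = 1, μ(40) = 0, μ(41) = -1, μ(42) = -1, μ(43) = -1, μ(44) = 0, μ(45) = 0, μ(46) = 1, μ(47) = -1, μ(48) = 0, μ(49) = 0, μ(50) = 0, μ(51) = 1, μ(52) = 0, μ(53) = -1, μ(54) = 0, μ(55) = 1, μ(56) = 0, μ(57) = 1, μ(58) = 1, μ(59) = -1, μ(60) = 0, μ(61) = -1, μ(62) = 1, μ(63) = 0, μ(64) = 0, μ(65) = 1, μ(66) = -1, μ(67) = -1, μ(68) = 0, μ(69) = 1, μ(70) = -1. Summing all 70 values: -2. (Mertens function M(x) = Σ_{n ≤ x} μ(n); on average M(x) should be small (PNT ⟺ M(x) = o(x)).)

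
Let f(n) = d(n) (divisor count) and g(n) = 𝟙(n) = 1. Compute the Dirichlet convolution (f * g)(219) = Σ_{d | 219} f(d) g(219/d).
(d * 𝟙)(219) = 9

Divisors of 219: [1, 3, 73, 219]. For each d | 219:
  d = 1: d(1) · 𝟙(219/1) = 1 · 1 = 1
  d = 3: d(3) · 𝟙(219/3) = 2 · 1 = 2
  d = 73: d(73) · 𝟙(219/73) = 2 · 1 = 2
  d = 219: d(219) · 𝟙(219/219) = 4 · 1 = 4
Summing: (d * 𝟙)(219) = 1 + 2 + 2 + 4 = 9.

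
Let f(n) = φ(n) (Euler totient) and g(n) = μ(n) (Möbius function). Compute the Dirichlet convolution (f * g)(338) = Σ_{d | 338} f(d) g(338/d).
(φ * μ)(338) = 0

Divisors of 338: [1, 2, 13, 26, 169, 338]. For each d | 338:
  d = 1: φ(1) · μ(338/1) = 1 · 0 = 0
  d = 2: φ(2) · μ(338/2) = 1 · 0 = 0
  d = 13: φ(13) · μ(338/13) = 12 · 1 = 12
  d = 26: φ(26) · μ(338/26) = 12 · -1 = -12
  d = 169: φ(169) · μ(338/169) = 156 · -1 = -156
  d = 338: φ(338) · μ(338/338) = 156 · 1 = 156
Summing: (φ * μ)(338) = 0 + 0 + 12 + -12 + -156 + 156 = 0.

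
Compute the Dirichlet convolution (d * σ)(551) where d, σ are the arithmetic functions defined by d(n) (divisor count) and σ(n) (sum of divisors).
(d * σ)(551) = 704

Divisors of 551: [1, 19, 29, 551]. For each d | 551:
  d = 1: d(1) · σ(551/1) = 1 · 600 = 600
  d = 19: d(19) · σ(551/19) = 2 · 30 = 60
  d = 29: d(29) · σ(551/29) = 2 · 20 = 40
  d = 551: d(551) · σ(551/551) = 4 · 1 = 4
Summing: (d * σ)(551) = 600 + 60 + 40 + 4 = 704.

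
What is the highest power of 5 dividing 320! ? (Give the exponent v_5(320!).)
v_5(320!) = 78

Legendre's formula: v_p(n!) = Σ_{k ≥ 1} ⌊n / p^k⌋. For p = 5, n = 320, the terms are:
  ⌊320/5^1⌋ = ⌊320/5⌋ = 64
  ⌊320/5^2⌋ = ⌊320/25⌋ = 12
  ⌊320/5^3⌋ = ⌊320/125⌋ = 2
(the next term ⌊320/5^4⌋ = 0, terminating the sum). Summing: v_5(320!) = 64 + 12 + 2 = 78.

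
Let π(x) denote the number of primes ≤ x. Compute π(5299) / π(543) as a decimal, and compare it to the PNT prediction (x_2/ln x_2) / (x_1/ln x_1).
π(5299)/π(543) = 702/100 ≈ 7.0200;  PNT prediction ≈ 7.1662.

π(543) = 100 and π(5299) = 702, so π(5299)/π(543) ≈ 7.0200. The PNT-predicted ratio is (5299/ln(5299)) / (543/ln(543)) ≈ 7.1662. The two agree to within a few percent, as expected.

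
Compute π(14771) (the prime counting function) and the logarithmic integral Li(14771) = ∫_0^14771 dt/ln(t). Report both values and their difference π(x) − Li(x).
π(14771) = 1731;  Li(14771) ≈ 1752.79;  π(x) − Li(x) ≈ -21.79.

Direct count of primes ≤ 14771 gives π(14771) = 1731. Numerical evaluation of the logarithmic integral gives Li(14771) ≈ 1752.79. The difference π(x) − Li(x) ≈ -21.79 is typically negative for small/moderate x (Li(x) overestimates), though Littlewood's theorem shows this sign changes infinitely often.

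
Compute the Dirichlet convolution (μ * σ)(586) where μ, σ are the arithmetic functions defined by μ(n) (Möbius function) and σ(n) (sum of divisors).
(μ * σ)(586) = 586

Divisors of 586: [1, 2, 293, 586]. For each d | 586:
  d = 1: μ(1) · σ(586/1) = 1 · 882 = 882
  d = 2: μ(2) · σ(586/2) = -1 · 294 = -294
  d = 293: μ(293) · σ(586/293) = -1 · 3 = -3
  d = 586: μ(586) · σ(586/586) = 1 · 1 = 1
Summing: (μ * σ)(586) = 882 + -294 + -3 + 1 = 586.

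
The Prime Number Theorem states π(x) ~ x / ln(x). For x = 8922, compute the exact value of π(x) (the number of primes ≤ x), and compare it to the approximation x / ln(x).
π(8922) = 1108;  x/ln(x) ≈ 980.84;  relative error ≈ 11.48%.

Directly count primes up to 8922: π(8922) = 1108. The PNT approximation gives 8922/ln(8922) ≈ 8922/9.09628 ≈ 980.84. Relative error (π(x) − x/ln(x)) / π(x) ≈ 11.48%; the approximation is known to undercount slightly (Li(x) is a better estimate).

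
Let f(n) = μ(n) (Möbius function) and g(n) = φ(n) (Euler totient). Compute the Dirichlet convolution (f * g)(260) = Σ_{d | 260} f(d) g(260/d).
(μ * φ)(260) = 33

Divisors of 260: [1, 2, 4, 5, 10, 13, 20, 26, 52, 65, 130, 260]. For each d | 260:
  d = 1: μ(1) · φ(260/1) = 1 · 96 = 96
  d = 2: μ(2) · φ(260/2) = -1 · 48 = -48
  d = 4: μ(4) · φ(260/4) = 0 · 48 = 0
  d = 5: μ(5) · φ(260/5) = -1 · 24 = -24
  d = 10: μ(10) · φ(260/10) = 1 · 12 = 12
  d = 13: μ(13) · φ(260/13) = -1 · 8 = -8
  d = 20: μ(20) · φ(260/20) = 0 · 12 = 0
  d = 26: μ(26) · φ(260/26) = 1 · 4 = 4
  d = 52: μ(52) · φ(260/52) = 0 · 4 = 0
  d = 65: μ(65) · φ(260/65) = 1 · 2 = 2
  d = 130: μ(130) · φ(260/130) = -1 · 1 = -1
  d = 260: μ(260) · φ(260/260) = 0 · 1 = 0
Summing: (μ * φ)(260) = 96 + -48 + 0 + -24 + 12 + -8 + 0 + 4 + 0 + 2 + -1 + 0 = 33.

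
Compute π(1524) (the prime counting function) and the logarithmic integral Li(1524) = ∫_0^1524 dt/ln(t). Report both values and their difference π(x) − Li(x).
π(1524) = 241;  Li(1524) ≈ 251.09;  π(x) − Li(x) ≈ -10.09.

Direct count of primes ≤ 1524 gives π(1524) = 241. Numerical evaluation of the logarithmic integral gives Li(1524) ≈ 251.09. The difference π(x) − Li(x) ≈ -10.09 is typically negative for small/moderate x (Li(x) overestimates), though Littlewood's theorem shows this sign changes infinitely often.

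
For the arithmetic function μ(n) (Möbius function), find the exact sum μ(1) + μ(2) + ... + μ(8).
Σ_{n ≤ 8} μ(n) = -2

Compute μ(n) for each 1 ≤ n ≤ 8: μ(1) = 1, μ(2) = -1, μ(3) = -1, μ(4) = 0, μ(5) = -1, μ(6) = 1, μ(7) = -1, μ(8) = 0. Summing all 8 values: -2. (Mertens function M(x) = Σ_{n ≤ x} μ(n); on average M(x) should be small (PNT ⟺ M(x) = o(x)).)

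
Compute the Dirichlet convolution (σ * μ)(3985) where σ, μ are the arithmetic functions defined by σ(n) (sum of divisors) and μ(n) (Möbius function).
(σ * μ)(3985) = 3985

Divisors of 3985: [1, 5, 797, 3985]. For each d | 3985:
  d = 1: σ(1) · μ(3985/1) = 1 · 1 = 1
  d = 5: σ(5) · μ(3985/5) = 6 · -1 = -6
  d = 797: σ(797) · μ(3985/797) = 798 · -1 = -798
  d = 3985: σ(3985) · μ(3985/3985) = 4788 · 1 = 4788
Summing: (σ * μ)(3985) = 1 + -6 + -798 + 4788 = 3985.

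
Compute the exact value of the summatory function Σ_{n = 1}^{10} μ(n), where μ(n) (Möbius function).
Σ_{n ≤ 10} μ(n) = -1

Compute μ(n) for each 1 ≤ n ≤ 10: μ(1) = 1, μ(2) = -1, μ(3) = -1, μ(4) = 0, μ(5) = -1, μ(6) = 1, μ(7) = -1, μ(8) = 0, μ(9) = 0, μ(10) = 1. Summing all 10 values: -1. (Mertens function M(x) = Σ_{n ≤ x} μ(n); on average M(x) should be small (PNT ⟺ M(x) = o(x)).)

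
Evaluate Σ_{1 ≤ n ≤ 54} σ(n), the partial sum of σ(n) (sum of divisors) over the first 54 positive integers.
Σ_{n ≤ 54} σ(n) = 2424

Compute σ(n) for each 1 ≤ n ≤ 54: σ(1) = 1, σ(2) = 3, σ(3) = 4, σ(4) = 7, σ(5) = 6, σ(6) = 12, σ(7) = 8, σ(8) = 15, σ(9) = 13, σ(10) = 18, σ(11) = 12, σ(12) = 28, σ(13) = 14, σ(14) = 24, σ(15) = 24, σ(16) = 31, σ(17) = 18, σ(18) = 39, σ(19) = 20, σ(20) = 42, σ(21) = 32, σ(22) = 36, σ(23) = 24, σ(24) = 60, σ(25) = 31, σ(26) = 42, σ(27) = 40, σ(28) = 56, σ(29) = 30, σ(30) = 72, σ(31) = 32, σ(32) = 63, σ(33) = 48, σ(34) = 54, σ(35) = 48, σ(36) = 91, σ(37) = 38, σ(38) = 60, σ(39) = 56, σ(40) = 90, σ(41) = 42, σ(42) = 96, σ(43) = 44, σ(44) = 84, σ(45) = 78, σ(46) = 72, σ(47) = 48, σ(48) = 124, σ(49) = 57, σ(50) = 93, σ(51) = 72, σ(52) = 98, σ(53) = 54, σ(54) = 120. Summing all 54 values: 2424. (Average order: Σ_{n ≤ x} σ(n) ~ (π²/12) x². For x = 54, (π²/12)·54² ≈ 2398.31.)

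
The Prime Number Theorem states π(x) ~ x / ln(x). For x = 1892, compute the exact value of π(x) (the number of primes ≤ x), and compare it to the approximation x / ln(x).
π(1892) = 290;  x/ln(x) ≈ 250.75;  relative error ≈ 13.53%.

Directly count primes up to 1892: π(1892) = 290. The PNT approximation gives 1892/ln(1892) ≈ 1892/7.54539 ≈ 250.75. Relative error (π(x) − x/ln(x)) / π(x) ≈ 13.53%; the approximation is known to undercount slightly (Li(x) is a better estimate).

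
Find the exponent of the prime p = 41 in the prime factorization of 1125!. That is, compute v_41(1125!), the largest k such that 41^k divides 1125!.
v_41(1125!) = 27

Legendre's formula: v_p(n!) = Σ_{k ≥ 1} ⌊n / p^k⌋. For p = 41, n = 1125, the terms are:
  ⌊1125/41^1⌋ = ⌊1125/41⌋ = 27
(the next term ⌊1125/41^2⌋ = 0, terminating the sum). Summing: v_41(1125!) = 27 = 27.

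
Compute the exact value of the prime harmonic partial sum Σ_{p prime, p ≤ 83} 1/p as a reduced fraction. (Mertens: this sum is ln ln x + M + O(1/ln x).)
Σ 1/p = 475714535349241099037539188841003/267064515689275851355624017992790

π(83) = 23, so the primes ≤ 83 are [2, 3, 5, 7, 11, 13, 17, 19, 23, 29, 31, 37, 41, 43, 47, 53, 59, 61, 67, 71, 73, 79, 83]. Summing 1/p over these primes: 475714535349241099037539188841003/267064515689275851355624017992790 ≈ 1.7813. Mertens estimate ln ln(83) + 0.2615 ≈ 1.7474.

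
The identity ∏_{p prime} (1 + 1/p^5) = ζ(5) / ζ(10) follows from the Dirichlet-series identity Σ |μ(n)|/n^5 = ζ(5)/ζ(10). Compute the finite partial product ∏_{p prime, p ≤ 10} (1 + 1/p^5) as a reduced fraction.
∏ = 1468981382/1418090625

The primes p ≤ 10 are [2, 3, 5, 7]. For each, (1 + 1/p^5) = (p^5 + 1)/p^5. Multiplying these fractions over p ∈ [2, 3, 5, 7] gives 1468981382/1418090625. (In the limit P → ∞ this tends to ζ(5)/ζ(10).)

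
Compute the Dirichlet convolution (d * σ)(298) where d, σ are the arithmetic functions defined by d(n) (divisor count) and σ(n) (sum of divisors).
(d * σ)(298) = 760

Divisors of 298: [1, 2, 149, 298]. For each d | 298:
  d = 1: d(1) · σ(298/1) = 1 · 450 = 450
  d = 2: d(2) · σ(298/2) = 2 · 150 = 300
  d = 149: d(149) · σ(298/149) = 2 · 3 = 6
  d = 298: d(298) · σ(298/298) = 4 · 1 = 4
Summing: (d * σ)(298) = 450 + 300 + 6 + 4 = 760.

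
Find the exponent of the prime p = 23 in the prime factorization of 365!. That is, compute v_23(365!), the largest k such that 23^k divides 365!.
v_23(365!) = 15

Legendre's formula: v_p(n!) = Σ_{k ≥ 1} ⌊n / p^k⌋. For p = 23, n = 365, the terms are:
  ⌊365/23^1⌋ = ⌊365/23⌋ = 15
(the next term ⌊365/23^2⌋ = 0, terminating the sum). Summing: v_23(365!) = 15 = 15.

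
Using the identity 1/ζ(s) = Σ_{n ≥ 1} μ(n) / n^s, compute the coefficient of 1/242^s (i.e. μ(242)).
μ(242) = 0

Factor n = 242 = 2 · 11^2. μ(n) = 0 if any exponent ≥ 2 (not squarefree); otherwise μ(n) = (−1)^{ω(n)} where ω(n) is the number of distinct prime factors. Applying: μ(242) = 0.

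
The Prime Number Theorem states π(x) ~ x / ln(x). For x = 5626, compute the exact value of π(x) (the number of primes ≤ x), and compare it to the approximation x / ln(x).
π(5626) = 739;  x/ln(x) ≈ 651.52;  relative error ≈ 11.84%.

Directly count primes up to 5626: π(5626) = 739. The PNT approximation gives 5626/ln(5626) ≈ 5626/8.63515 ≈ 651.52. Relative error (π(x) − x/ln(x)) / π(x) ≈ 11.84%; the approximation is known to undercount slightly (Li(x) is a better estimate).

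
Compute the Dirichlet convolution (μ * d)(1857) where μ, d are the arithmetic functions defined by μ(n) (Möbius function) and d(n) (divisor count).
(μ * d)(1857) = 1

Divisors of 1857: [1, 3, 619, 1857]. For each d | 1857:
  d = 1: μ(1) · d(1857/1) = 1 · 4 = 4
  d = 3: μ(3) · d(1857/3) = -1 · 2 = -2
  d = 619: μ(619) · d(1857/619) = -1 · 2 = -2
  d = 1857: μ(1857) · d(1857/1857) = 1 · 1 = 1
Summing: (μ * d)(1857) = 4 + -2 + -2 + 1 = 1.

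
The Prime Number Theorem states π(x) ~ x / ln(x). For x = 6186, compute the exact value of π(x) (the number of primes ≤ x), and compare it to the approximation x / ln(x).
π(6186) = 804;  x/ln(x) ≈ 708.59;  relative error ≈ 11.87%.

Directly count primes up to 6186: π(6186) = 804. The PNT approximation gives 6186/ln(6186) ≈ 6186/8.73004 ≈ 708.59. Relative error (π(x) − x/ln(x)) / π(x) ≈ 11.87%; the approximation is known to undercount slightly (Li(x) is a better estimate).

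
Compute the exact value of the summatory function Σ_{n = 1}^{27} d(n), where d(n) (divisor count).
Σ_{n ≤ 27} d(n) = 95

Compute d(n) for each 1 ≤ n ≤ 27: d(1) = 1, d(2) = 2, d(3) = 2, d(4) = 3, d(5) = 2, d(6) = 4, d(7) = 2, d(8) = 4, d(9) = 3, d(10) = 4, d(11) = 2, d(12) = 6, d(13) = 2, d(14) = 4, d(15) = 4, d(16) = 5, d(17) = 2, d(18) = 6, d(19) = 2, d(20) = 6, d(21) = 4, d(22) = 4, d(23) = 2, d(24) = 8, d(25) = 3, d(26) = 4, d(27) = 4. Summing all 27 values: 95. (Dirichlet's divisor formula: Σ_{n ≤ x} d(n) = x ln(x) + (2γ − 1) x + O(√x). For x = 27, the asymptotic estimate is ≈ 93.16.)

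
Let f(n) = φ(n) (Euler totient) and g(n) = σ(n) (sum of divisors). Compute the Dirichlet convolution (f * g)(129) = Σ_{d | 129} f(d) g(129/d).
(φ * σ)(129) = 516

Divisors of 129: [1, 3, 43, 129]. For each d | 129:
  d = 1: φ(1) · σ(129/1) = 1 · 176 = 176
  d = 3: φ(3) · σ(129/3) = 2 · 44 = 88
  d = 43: φ(43) · σ(129/43) = 42 · 4 = 168
  d = 129: φ(129) · σ(129/129) = 84 · 1 = 84
Summing: (φ * σ)(129) = 176 + 88 + 168 + 84 = 516.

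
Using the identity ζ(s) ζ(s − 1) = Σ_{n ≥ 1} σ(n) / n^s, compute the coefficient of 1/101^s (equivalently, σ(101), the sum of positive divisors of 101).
σ(101) = 102

In the product (Σ m^0/m^s)(Σ k / k^s) = Σ (Σ_{d | n} d) / n^s, the coefficient of 1/n^s is σ(n) = Σ_{d | n} d. For n = 101, divisors are [1, 101]; summing: σ(101) = 102.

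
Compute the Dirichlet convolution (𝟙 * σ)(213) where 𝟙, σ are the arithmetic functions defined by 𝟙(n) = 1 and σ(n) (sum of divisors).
(𝟙 * σ)(213) = 365

Divisors of 213: [1, 3, 71, 213]. For each d | 213:
  d = 1: 𝟙(1) · σ(213/1) = 1 · 288 = 288
  d = 3: 𝟙(3) · σ(213/3) = 1 · 72 = 72
  d = 71: 𝟙(71) · σ(213/71) = 1 · 4 = 4
  d = 213: 𝟙(213) · σ(213/213) = 1 · 1 = 1
Summing: (𝟙 * σ)(213) = 288 + 72 + 4 + 1 = 365.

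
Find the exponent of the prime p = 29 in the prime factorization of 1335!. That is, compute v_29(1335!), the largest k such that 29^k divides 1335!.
v_29(1335!) = 47

Legendre's formula: v_p(n!) = Σ_{k ≥ 1} ⌊n / p^k⌋. For p = 29, n = 1335, the terms are:
  ⌊1335/29^1⌋ = ⌊1335/29⌋ = 46
  ⌊1335/29^2⌋ = ⌊1335/841⌋ = 1
(the next term ⌊1335/29^3⌋ = 0, terminating the sum). Summing: v_29(1335!) = 46 + 1 = 47.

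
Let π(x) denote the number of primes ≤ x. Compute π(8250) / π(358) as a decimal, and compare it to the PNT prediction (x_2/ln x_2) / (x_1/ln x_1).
π(8250)/π(358) = 1035/71 ≈ 14.5775;  PNT prediction ≈ 15.0272.

π(358) = 71 and π(8250) = 1035, so π(8250)/π(358) ≈ 14.5775. The PNT-predicted ratio is (8250/ln(8250)) / (358/ln(358)) ≈ 15.0272. The two agree to within a few percent, as expected.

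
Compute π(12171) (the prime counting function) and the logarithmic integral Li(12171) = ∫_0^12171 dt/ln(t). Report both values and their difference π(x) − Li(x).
π(12171) = 1457;  Li(12171) ≈ 1479.29;  π(x) − Li(x) ≈ -22.29.

Direct count of primes ≤ 12171 gives π(12171) = 1457. Numerical evaluation of the logarithmic integral gives Li(12171) ≈ 1479.29. The difference π(x) − Li(x) ≈ -22.29 is typically negative for small/moderate x (Li(x) overestimates), though Littlewood's theorem shows this sign changes infinitely often.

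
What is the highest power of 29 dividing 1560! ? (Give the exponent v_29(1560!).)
v_29(1560!) = 54

Legendre's formula: v_p(n!) = Σ_{k ≥ 1} ⌊n / p^k⌋. For p = 29, n = 1560, the terms are:
  ⌊1560/29^1⌋ = ⌊1560/29⌋ = 53
  ⌊1560/29^2⌋ = ⌊1560/841⌋ = 1
(the next term ⌊1560/29^3⌋ = 0, terminating the sum). Summing: v_29(1560!) = 53 + 1 = 54.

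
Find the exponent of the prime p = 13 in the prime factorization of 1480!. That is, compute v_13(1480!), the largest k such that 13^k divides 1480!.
v_13(1480!) = 121

Legendre's formula: v_p(n!) = Σ_{k ≥ 1} ⌊n / p^k⌋. For p = 13, n = 1480, the terms are:
  ⌊1480/13^1⌋ = ⌊1480/13⌋ = 113
  ⌊1480/13^2⌋ = ⌊1480/169⌋ = 8
(the next term ⌊1480/13^3⌋ = 0, terminating the sum). Summing: v_13(1480!) = 113 + 8 = 121.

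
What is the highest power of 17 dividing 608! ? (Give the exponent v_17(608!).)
v_17(608!) = 37

Legendre's formula: v_p(n!) = Σ_{k ≥ 1} ⌊n / p^k⌋. For p = 17, n = 608, the terms are:
  ⌊608/17^1⌋ = ⌊608/17⌋ = 35
  ⌊608/17^2⌋ = ⌊608/289⌋ = 2
(the next term ⌊608/17^3⌋ = 0, terminating the sum). Summing: v_17(608!) = 35 + 2 = 37.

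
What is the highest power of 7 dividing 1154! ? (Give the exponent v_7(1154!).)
v_7(1154!) = 190

Legendre's formula: v_p(n!) = Σ_{k ≥ 1} ⌊n / p^k⌋. For p = 7, n = 1154, the terms are:
  ⌊1154/7^1⌋ = ⌊1154/7⌋ = 164
  ⌊1154/7^2⌋ = ⌊1154/49⌋ = 23
  ⌊1154/7^3⌋ = ⌊1154/343⌋ = 3
(the next term ⌊1154/7^4⌋ = 0, terminating the sum). Summing: v_7(1154!) = 164 + 23 + 3 = 190.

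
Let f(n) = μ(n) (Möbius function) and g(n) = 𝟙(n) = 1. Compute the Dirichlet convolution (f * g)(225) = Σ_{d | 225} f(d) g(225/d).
(μ * 𝟙)(225) = 0

Divisors of 225: [1, 3, 5, 9, 15, 25, 45, 75, 225]. For each d | 225:
  d = 1: μ(1) · 𝟙(225/1) = 1 · 1 = 1
  d = 3: μ(3) · 𝟙(225/3) = -1 · 1 = -1
  d = 5: μ(5) · 𝟙(225/5) = -1 · 1 = -1
  d = 9: μ(9) · 𝟙(225/9) = 0 · 1 = 0
  d = 15: μ(15) · 𝟙(225/15) = 1 · 1 = 1
  d = 25: μ(25) · 𝟙(225/25) = 0 · 1 = 0
  d = 45: μ(45) · 𝟙(225/45) = 0 · 1 = 0
  d = 75: μ(75) · 𝟙(225/75) = 0 · 1 = 0
  d = 225: μ(225) · 𝟙(225/225) = 0 · 1 = 0
Summing: (μ * 𝟙)(225) = 1 + -1 + -1 + 0 + 1 + 0 + 0 + 0 + 0 = 0.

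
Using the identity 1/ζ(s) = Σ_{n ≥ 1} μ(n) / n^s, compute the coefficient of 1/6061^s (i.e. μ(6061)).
μ(6061) = -1

Factor n = 6061 = 11 · 19 · 29. μ(n) = 0 if any exponent ≥ 2 (not squarefree); otherwise μ(n) = (−1)^{ω(n)} where ω(n) is the number of distinct prime factors. Applying: μ(6061) = -1.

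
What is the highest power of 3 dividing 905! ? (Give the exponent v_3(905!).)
v_3(905!) = 449

Legendre's formula: v_p(n!) = Σ_{k ≥ 1} ⌊n / p^k⌋. For p = 3, n = 905, the terms are:
  ⌊905/3^1⌋ = ⌊905/3⌋ = 301
  ⌊905/3^2⌋ = ⌊905/9⌋ = 100
  ⌊905/3^3⌋ = ⌊905/27⌋ = 33
  ⌊905/3^4⌋ = ⌊905/81⌋ = 11
  ⌊905/3^5⌋ = ⌊905/243⌋ = 3
  ⌊905/3^6⌋ = ⌊905/729⌋ = 1
(the next term ⌊905/3^7⌋ = 0, terminating the sum). Summing: v_3(905!) = 301 + 100 + 33 + 11 + 3 + 1 = 449.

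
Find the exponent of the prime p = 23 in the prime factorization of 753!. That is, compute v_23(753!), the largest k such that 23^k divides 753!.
v_23(753!) = 33

Legendre's formula: v_p(n!) = Σ_{k ≥ 1} ⌊n / p^k⌋. For p = 23, n = 753, the terms are:
  ⌊753/23^1⌋ = ⌊753/23⌋ = 32
  ⌊753/23^2⌋ = ⌊753/529⌋ = 1
(the next term ⌊753/23^3⌋ = 0, terminating the sum). Summing: v_23(753!) = 32 + 1 = 33.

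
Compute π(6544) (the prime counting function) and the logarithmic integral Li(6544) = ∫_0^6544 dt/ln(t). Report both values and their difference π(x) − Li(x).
π(6544) = 844;  Li(6544) ≈ 862.63;  π(x) − Li(x) ≈ -18.63.

Direct count of primes ≤ 6544 gives π(6544) = 844. Numerical evaluation of the logarithmic integral gives Li(6544) ≈ 862.63. The difference π(x) − Li(x) ≈ -18.63 is typically negative for small/moderate x (Li(x) overestimates), though Littlewood's theorem shows this sign changes infinitely often.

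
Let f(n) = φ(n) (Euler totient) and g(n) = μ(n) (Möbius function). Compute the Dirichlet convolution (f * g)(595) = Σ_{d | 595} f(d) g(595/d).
(φ * μ)(595) = 225

Divisors of 595: [1, 5, 7, 17, 35, 85, 119, 595]. For each d | 595:
  d = 1: φ(1) · μ(595/1) = 1 · -1 = -1
  d = 5: φ(5) · μ(595/5) = 4 · 1 = 4
  d = 7: φ(7) · μ(595/7) = 6 · 1 = 6
  d = 17: φ(17) · μ(595/17) = 16 · 1 = 16
  d = 35: φ(35) · μ(595/35) = 24 · -1 = -24
  d = 85: φ(85) · μ(595/85) = 64 · -1 = -64
  d = 119: φ(119) · μ(595/119) = 96 · -1 = -96
  d = 595: φ(595) · μ(595/595) = 384 · 1 = 384
Summing: (φ * μ)(595) = -1 + 4 + 6 + 16 + -24 + -64 + -96 + 384 = 225.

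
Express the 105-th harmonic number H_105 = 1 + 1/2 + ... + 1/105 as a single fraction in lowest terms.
H_105 = 759525171909485731983968522830675502275870361/145060212702939779988529042870810778780278080

Direct summation: H_105 = 1 + 1/2 + ... + 1/105. The least common denominator is lcm(1, ..., 105) = 725301063514698899942645214354053893901390400; over this denominator the numerator is 725301063514698899942645214354053893901390400 + 362650531757349449971322607177026946950695200 + 241767021171566299980881738118017964633796800 + 181325265878674724985661303588513473475347600 + 145060212702939779988529042870810778780278080 + 120883510585783149990440869059008982316898400 + 103614437644956985706092173479150556271627200 + 90662632939337362492830651794256736737673800 + 80589007057188766660293912706005988211265600 + 72530106351469889994264521435405389390139040 + 65936460319518081812967746759459444900126400 + 60441755292891574995220434529504491158449200 + 55792389501130684610972708796465684146260800 + 51807218822478492853046086739575278135813600 + 48353404234313259996176347623603592926759360 + 45331316469668681246415325897128368368836900 + 42664768442041111761332071432591405523611200 + 40294503528594383330146956353002994105632800 + 38173740184984152628560274439687047047441600 + 36265053175734944997132260717702694695069520 + 34538145881652328568697391159716852090542400 + 32968230159759040906483873379729722450063200 + 31534828848465169562723704971915386691364800 + 30220877646445787497610217264752245579224600 + 29012042540587955997705808574162155756055616 + 27896194750565342305486354398232842073130400 + 26863002352396255553431304235335329403755200 + 25903609411239246426523043369787639067906800 + 25010381500506858618711903943243237720737600 + 24176702117156629998088173811801796463379680 + 23396808500474158062665974656582383674238400 + 22665658234834340623207662948564184184418450 + 21978820106506027270989248919819814966708800 + 21332384221020555880666035716295702761805600 + 20722887528991397141218434695830111254325440 + 20147251764297191665073478176501497052816400 + 19602731446343213511963384171731186321659200 + 19086870092492076314280137219843523523720800 + 18597463167043561536990902932155228048753600 + 18132526587867472498566130358851347347534760 + 17690269841821924388845005228147655948814400 + 17269072940826164284348695579858426045271200 + 16867466593365090696340586380326834741892800 + 16484115079879520453241936689864861225031600 + 16117801411437753332058782541201197642253120 + 15767414424232584781361852485957693345682400 + 15431937521589338296652025837320295614923200 + 15110438823222893748805108632376122789612300 + 14802062520708140815156024782735793753089600 + 14506021270293977998852904287081077878027808 + 14221589480680370587110690477530468507870400 + 13948097375282671152743177199116421036565200 + 13684925726692432074389532346302903658516800 + 13431501176198127776715652117667664701877600 + 13187292063903616362593549351891888980025280 + 12951804705619623213261521684893819533953400 + 12724580061661384209520091479895682349147200 + 12505190750253429309355951971621618860368800 + 12293238364655913558349918887356845659345600 + 12088351058578314999044086905900898231689840 + 11890181369093424589223692038591047441006400 + 11698404250237079031332987328291191837119200 + 11512715293884109522899130386572284030180800 + 11332829117417170311603831474282092092209225 + 11158477900226136922194541759293136829252160 + 10989410053253013635494624459909907483354400 + 10825389007682073133472316632150058117931200 + 10666192110510277940333017858147851380902800 + 10511609616155056520907901657305128897121600 + 10361443764495698570609217347915055627162720 + 10215507936826745069614721328930336533822400 + 10073625882148595832536739088250748526408200 + 9935631007050669862228016634987039642484800 + 9801365723171606755981692085865593160829600 + 9670680846862651999235269524720718585351872 + 9543435046246038157140068609921761761860400 + 9419494331359725973281106679922777842875200 + 9298731583521780768495451466077614024376800 + 9181026120439226581552471067772834100017600 + 9066263293933736249283065179425673673767380 + 8954334117465418517810434745111776467918400 + 8845134920910962194422502614073827974407200 + 8738567030297577107742713425952456553028800 + 8634536470413082142174347789929213022635600 + 8532953688408222352266414286518281104722240 + 8433733296682545348170293190163417370946400 + 8336793833502286206237301314414412573579200 + 8242057539939760226620968344932430612515800 + 8149450151850549437557811397236560605633600 + 8058900705718876666029391270600598821126560 + 7970341357304383515853244113780812020894400 + 7883707212116292390680926242978846672841200 + 7798936166824719354221991552194127891412800 + 7715968760794669148326012918660147807461600 + 7634748036996830525712054887937409409488320 + 7555219411611446874402554316188061394806150 + 7477330551697926803532424890247978287643200 + 7401031260354070407578012391367896876544800 + 7326273368835342423663082973273271655569600 + 7253010635146988999426452143540538939013904 + 7181198648660385147946982320337167266350400 + 7110794740340185293555345238765234253935200 + 7041757898200960193617914702466542659236800 + 6974048687641335576371588599558210518282600 + 6907629176330465713739478231943370418108480 = 3797625859547428659919842614153377511379351805, so H_105 = 3797625859547428659919842614153377511379351805/725301063514698899942645214354053893901390400; reducing by gcd(3797625859547428659919842614153377511379351805, 725301063514698899942645214354053893901390400) = 5 gives 759525171909485731983968522830675502275870361/145060212702939779988529042870810778780278080 ≈ 5.23593. (The PNT-adjacent estimate ln(105) + γ ≈ 5.23118 matches within O(1/n).)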